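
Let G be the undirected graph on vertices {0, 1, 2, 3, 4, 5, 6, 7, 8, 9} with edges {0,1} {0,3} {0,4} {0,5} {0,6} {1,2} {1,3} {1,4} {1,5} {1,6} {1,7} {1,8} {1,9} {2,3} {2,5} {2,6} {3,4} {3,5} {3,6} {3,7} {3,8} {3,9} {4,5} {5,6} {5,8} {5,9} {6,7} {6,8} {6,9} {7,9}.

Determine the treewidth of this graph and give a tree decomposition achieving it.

Treewidth 4.
One such decomposition:
Bags: B1 = {1, 3, 5, 6, 9}  B2 = {1, 3, 6, 7, 9}  B3 = {1, 3, 5, 6, 8}  B4 = {0, 1, 3, 5, 6}  B5 = {1, 2, 3, 5, 6}  B6 = {0, 1, 3, 4, 5}
Tree: B1–B2, B1–B3, B1–B4, B3–B5, B4–B6

Every bag has size at most 5, so the width is 5 − 1 = 4 and tw(G) ≤ 4. On the other hand G contains the 5-clique {0, 1, 3, 4, 5}. A clique must lie in a single bag of any decomposition, so no decomposition can have width below 4. The upper and lower bounds meet at 4, so that is the treewidth.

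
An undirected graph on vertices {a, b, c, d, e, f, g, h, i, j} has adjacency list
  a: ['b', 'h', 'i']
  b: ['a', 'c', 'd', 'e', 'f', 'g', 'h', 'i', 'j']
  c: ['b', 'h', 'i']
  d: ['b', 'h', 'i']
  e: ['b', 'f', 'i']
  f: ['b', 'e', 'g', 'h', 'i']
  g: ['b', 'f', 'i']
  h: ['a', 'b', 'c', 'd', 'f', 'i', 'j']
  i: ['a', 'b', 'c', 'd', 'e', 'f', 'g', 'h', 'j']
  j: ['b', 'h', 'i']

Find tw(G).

3

A width-3 tree decomposition is:
Bags: B1 = {b, f, h, i}  B2 = {b, d, h, i}  B3 = {b, f, g, i}  B4 = {a, b, h, i}  B5 = {b, e, f, i}  B6 = {b, h, i, j}  B7 = {b, c, h, i}
Tree: B1–B2, B1–B3, B1–B4, B3–B5, B1–B6, B4–B7
Each bag holds 4 vertices, so the decomposition has width 3, which upper-bounds the treewidth. On the other hand G contains the 4-clique {b, f, g, i}. A clique must lie in a single bag of any decomposition, so no decomposition can have width below 3. Combining the bounds, tw(G) = 3.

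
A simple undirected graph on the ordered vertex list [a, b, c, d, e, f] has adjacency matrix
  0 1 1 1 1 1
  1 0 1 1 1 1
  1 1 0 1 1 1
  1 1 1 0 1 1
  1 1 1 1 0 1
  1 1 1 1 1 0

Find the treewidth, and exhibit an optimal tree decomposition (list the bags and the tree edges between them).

Treewidth 5.
One optimal decomposition is:
Bags: B1 = {a, b, c, d, e, f}
Tree: (single bag)

A single bag containing all 6 vertices is trivially a valid decomposition of width 5. Conversely, {a, b, c, d, e, f} is a clique of size 6, and the vertices of any clique must share a bag in every tree decomposition; so some bag has ≥ 6 vertices and tw(G) ≥ 5. Therefore the treewidth is 5.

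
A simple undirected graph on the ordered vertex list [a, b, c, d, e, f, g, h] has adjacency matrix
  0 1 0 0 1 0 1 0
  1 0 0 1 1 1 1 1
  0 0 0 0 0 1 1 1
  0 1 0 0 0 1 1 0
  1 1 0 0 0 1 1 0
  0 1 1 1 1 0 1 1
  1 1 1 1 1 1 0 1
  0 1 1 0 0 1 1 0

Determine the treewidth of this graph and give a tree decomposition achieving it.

Each bag holds 4 vertices, so the decomposition has width 3, which upper-bounds the treewidth. On the other hand G contains the 4-clique {a, b, e, g}. A clique must lie in a single bag of any decomposition, so no decomposition can have width below 3. Combining the bounds, tw(G) = 3.

Treewidth 3.
Bags: B1 = {b, e, f, g}  B2 = {b, d, f, g}  B3 = {b, f, g, h}  B4 = {a, b, e, g}  B5 = {c, f, g, h}
Tree: B1–B2, B2–B3, B1–B4, B3–B5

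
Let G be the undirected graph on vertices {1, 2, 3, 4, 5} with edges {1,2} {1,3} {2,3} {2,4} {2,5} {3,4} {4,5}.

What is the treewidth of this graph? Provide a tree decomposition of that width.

Treewidth 2.
Bags: B1 = {2, 3, 4}  B2 = {2, 4, 5}  B3 = {1, 2, 3}
Tree: B1–B2, B1–B3

Each bag holds 3 vertices, so the decomposition has width 2, which upper-bounds the treewidth. On the other hand G contains the 3-clique {1, 2, 3}. A clique must lie in a single bag of any decomposition, so no decomposition can have width below 2. Hence tw(G) = 2 exactly.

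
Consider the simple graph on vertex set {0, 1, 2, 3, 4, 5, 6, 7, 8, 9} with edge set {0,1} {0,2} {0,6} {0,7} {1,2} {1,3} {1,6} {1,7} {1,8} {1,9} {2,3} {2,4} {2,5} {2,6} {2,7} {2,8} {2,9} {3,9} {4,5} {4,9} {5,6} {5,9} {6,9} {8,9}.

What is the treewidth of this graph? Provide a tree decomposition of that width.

Treewidth 3.
Bags: B1 = {1, 2, 6, 9}  B2 = {1, 2, 3, 9}  B3 = {2, 5, 6, 9}  B4 = {2, 4, 5, 9}  B5 = {0, 1, 2, 6}  B6 = {0, 1, 2, 7}  B7 = {1, 2, 8, 9}
Tree: B1–B2, B1–B3, B3–B4, B1–B5, B5–B6, B1–B7

The largest bag has 4 vertices, giving width 3; this decomposition certifies tw(G) ≤ 3. For the lower bound, the 4 vertices {0, 1, 2, 6} are pairwise adjacent, and any tree decomposition puts a clique entirely inside one bag — forcing width ≥ 3. Therefore the treewidth is 3.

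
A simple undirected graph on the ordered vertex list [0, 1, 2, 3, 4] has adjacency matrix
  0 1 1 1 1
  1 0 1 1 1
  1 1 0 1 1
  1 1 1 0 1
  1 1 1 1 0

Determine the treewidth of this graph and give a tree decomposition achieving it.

With just one bag of size 5, the width is 5 − 1 = 4, so tw(G) ≤ 4. On the other hand G contains the 5-clique {0, 1, 2, 3, 4}. A clique must lie in a single bag of any decomposition, so no decomposition can have width below 4. Therefore the treewidth is 4.

Treewidth 4.
One optimal decomposition is:
Bags: B1 = {0, 1, 2, 3, 4}
Tree: (single bag)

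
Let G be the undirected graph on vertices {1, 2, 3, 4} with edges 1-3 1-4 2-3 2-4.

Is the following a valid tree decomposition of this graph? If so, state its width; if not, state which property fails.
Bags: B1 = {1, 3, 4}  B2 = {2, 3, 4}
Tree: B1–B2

Yes; width 2.

Checking the three conditions: (i) the bags cover all of {1, 2, 3, 4}; (ii) for each edge, some bag contains both endpoints; (iii) the bags containing any fixed vertex form a subtree. All hold, so the decomposition is valid with width 3 − 1 = 2.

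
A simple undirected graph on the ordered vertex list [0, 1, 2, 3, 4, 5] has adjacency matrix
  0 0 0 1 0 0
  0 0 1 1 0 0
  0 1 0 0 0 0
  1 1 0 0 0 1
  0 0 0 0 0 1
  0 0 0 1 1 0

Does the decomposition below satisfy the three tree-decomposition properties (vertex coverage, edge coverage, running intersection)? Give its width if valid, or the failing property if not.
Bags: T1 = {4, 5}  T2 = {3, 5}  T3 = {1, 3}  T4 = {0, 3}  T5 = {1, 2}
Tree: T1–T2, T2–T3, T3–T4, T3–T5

Checking the three conditions: (i) the bags cover all of {0, 1, 2, 3, 4, 5}; (ii) for each edge, some bag contains both endpoints; (iii) the bags containing any fixed vertex form a subtree. All hold, so the decomposition is valid with width 2 − 1 = 1.

Yes; width 1.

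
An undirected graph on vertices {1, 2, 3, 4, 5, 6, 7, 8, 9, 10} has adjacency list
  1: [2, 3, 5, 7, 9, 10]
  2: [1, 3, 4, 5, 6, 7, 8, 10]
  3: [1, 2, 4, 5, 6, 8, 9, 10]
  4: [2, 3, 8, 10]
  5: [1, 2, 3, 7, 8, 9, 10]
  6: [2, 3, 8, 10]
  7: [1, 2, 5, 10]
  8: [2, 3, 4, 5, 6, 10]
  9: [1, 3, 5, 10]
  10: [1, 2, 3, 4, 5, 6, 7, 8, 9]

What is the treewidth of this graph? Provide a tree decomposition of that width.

Every bag has size at most 5, so the width is 5 − 1 = 4 and tw(G) ≤ 4. Conversely, {1, 3, 5, 9, 10} is a clique of size 5, and the vertices of any clique must share a bag in every tree decomposition; so some bag has ≥ 5 vertices and tw(G) ≥ 4. Therefore the treewidth is 4.

Treewidth 4.
One such decomposition:
Bags: B1 = {2, 3, 5, 8, 10}  B2 = {1, 2, 3, 5, 10}  B3 = {2, 3, 4, 8, 10}  B4 = {1, 3, 5, 9, 10}  B5 = {2, 3, 6, 8, 10}  B6 = {1, 2, 5, 7, 10}
Tree: B1–B2, B1–B3, B2–B4, B3–B5, B2–B6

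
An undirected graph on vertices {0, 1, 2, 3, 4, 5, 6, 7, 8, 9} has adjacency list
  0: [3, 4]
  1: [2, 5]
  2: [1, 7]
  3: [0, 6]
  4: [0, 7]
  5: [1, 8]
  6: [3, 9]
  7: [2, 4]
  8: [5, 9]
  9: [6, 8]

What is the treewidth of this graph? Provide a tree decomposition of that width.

Treewidth 2.
One such decomposition:
Bags: B1 = {3, 6, 9}  B2 = {3, 8, 9}  B3 = {3, 5, 8}  B4 = {1, 3, 5}  B5 = {1, 2, 3}  B6 = {2, 3, 7}  B7 = {3, 4, 7}  B8 = {0, 3, 4}
Tree: B1–B2, B2–B3, B3–B4, B4–B5, B5–B6, B6–B7, B7–B8

Every bag has size at most 3, so the width is 3 − 1 = 2 and tw(G) ≤ 2. For the lower bound, G contains the cycle 3–6–9–8–5–1–2–7–4–0–3, so G is not a forest; only forests have treewidth ≤ 1, hence tw(G) ≥ 2. Therefore the treewidth is 2.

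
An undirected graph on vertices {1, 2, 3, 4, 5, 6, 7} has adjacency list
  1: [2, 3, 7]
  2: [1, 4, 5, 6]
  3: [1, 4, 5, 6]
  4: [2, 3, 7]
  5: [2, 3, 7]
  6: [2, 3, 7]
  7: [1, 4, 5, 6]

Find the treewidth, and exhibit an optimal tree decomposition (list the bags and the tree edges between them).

The largest bag has 4 vertices, giving width 3; this decomposition certifies tw(G) ≤ 3. For the lower bound: the 4 vertex sets {3,5}, {4,7}, {2}, {6} are disjoint, each induces a connected subgraph, and every pair is joined by at least one edge of G. Contracting each set to a single vertex therefore yields K_{4} as a minor, and since treewidth is minor-monotone, tw(G) ≥ tw(K_{4}) = 3. Hence tw(G) = 3 exactly.

Treewidth 3.
One such decomposition:
Bags: B1 = {2, 3, 5, 7}  B2 = {2, 3, 4, 7}  B3 = {2, 3, 6, 7}  B4 = {1, 2, 3, 7}
Tree: B1–B2, B2–B3, B3–B4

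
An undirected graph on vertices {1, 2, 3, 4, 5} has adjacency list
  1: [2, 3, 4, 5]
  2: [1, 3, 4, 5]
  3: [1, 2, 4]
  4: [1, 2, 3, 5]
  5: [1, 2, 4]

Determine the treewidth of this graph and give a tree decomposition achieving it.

Every bag has size at most 4, so the width is 4 − 1 = 3 and tw(G) ≤ 3. Conversely, {1, 2, 3, 4} is a clique of size 4, and the vertices of any clique must share a bag in every tree decomposition; so some bag has ≥ 4 vertices and tw(G) ≥ 3. Combining the bounds, tw(G) = 3.

Treewidth 3.
One optimal decomposition is:
Bags: B1 = {1, 2, 3, 4}  B2 = {1, 2, 4, 5}
Tree: B1–B2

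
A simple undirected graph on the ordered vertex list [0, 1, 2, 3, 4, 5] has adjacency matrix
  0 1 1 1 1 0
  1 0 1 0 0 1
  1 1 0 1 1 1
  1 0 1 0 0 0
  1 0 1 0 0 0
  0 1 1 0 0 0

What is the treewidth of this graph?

A width-2 tree decomposition is:
Bags: B1 = {0, 1, 2}  B2 = {1, 2, 5}  B3 = {0, 2, 4}  B4 = {0, 2, 3}
Tree: B1–B2, B1–B3, B1–B4
Every bag has size at most 3, so the width is 3 − 1 = 2 and tw(G) ≤ 2. For the lower bound, the 3 vertices {0, 1, 2} are pairwise adjacent, and any tree decomposition puts a clique entirely inside one bag — forcing width ≥ 2. Hence tw(G) = 2 exactly.

2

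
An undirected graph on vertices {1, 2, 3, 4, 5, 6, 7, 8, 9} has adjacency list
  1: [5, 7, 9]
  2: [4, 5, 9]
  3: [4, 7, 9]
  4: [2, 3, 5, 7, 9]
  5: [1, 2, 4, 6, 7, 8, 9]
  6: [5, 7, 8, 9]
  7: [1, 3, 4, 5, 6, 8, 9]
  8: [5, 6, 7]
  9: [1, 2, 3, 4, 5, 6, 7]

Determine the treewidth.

3

A width-3 tree decomposition is:
Bags: B1 = {2, 4, 5, 9}  B2 = {4, 5, 7, 9}  B3 = {5, 6, 7, 9}  B4 = {1, 5, 7, 9}  B5 = {5, 6, 7, 8}  B6 = {3, 4, 7, 9}
Tree: B1–B2, B2–B3, B2–B4, B3–B5, B2–B6
Every bag has size at most 4, so the width is 4 − 1 = 3 and tw(G) ≤ 3. On the other hand G contains the 4-clique {3, 4, 7, 9}. A clique must lie in a single bag of any decomposition, so no decomposition can have width below 3. The upper and lower bounds meet at 3, so that is the treewidth.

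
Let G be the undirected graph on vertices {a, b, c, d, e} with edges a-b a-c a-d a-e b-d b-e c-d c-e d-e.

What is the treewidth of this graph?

3

A width-3 tree decomposition is:
Bags: B1 = {a, c, d, e}  B2 = {a, b, d, e}
Tree: B1–B2
The largest bag has 4 vertices, giving width 3; this decomposition certifies tw(G) ≤ 3. For the lower bound, the 4 vertices {a, c, d, e} are pairwise adjacent, and any tree decomposition puts a clique entirely inside one bag — forcing width ≥ 3. Therefore the treewidth is 3.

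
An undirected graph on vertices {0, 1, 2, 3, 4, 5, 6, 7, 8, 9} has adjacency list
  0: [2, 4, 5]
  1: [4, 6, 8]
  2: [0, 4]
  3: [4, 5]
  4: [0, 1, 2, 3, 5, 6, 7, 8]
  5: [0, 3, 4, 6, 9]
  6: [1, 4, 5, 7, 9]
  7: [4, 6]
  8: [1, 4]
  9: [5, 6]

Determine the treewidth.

2

A width-2 tree decomposition is:
Bags: B1 = {0, 4, 5}  B2 = {4, 5, 6}  B3 = {1, 4, 6}  B4 = {4, 6, 7}  B5 = {3, 4, 5}  B6 = {5, 6, 9}  B7 = {0, 2, 4}  B8 = {1, 4, 8}
Tree: B1–B2, B2–B3, B2–B4, B1–B5, B2–B6, B1–B7, B3–B8
Every bag has size at most 3, so the width is 3 − 1 = 2 and tw(G) ≤ 2. On the other hand G contains the 3-clique {5, 6, 9}. A clique must lie in a single bag of any decomposition, so no decomposition can have width below 2. Hence tw(G) = 2 exactly.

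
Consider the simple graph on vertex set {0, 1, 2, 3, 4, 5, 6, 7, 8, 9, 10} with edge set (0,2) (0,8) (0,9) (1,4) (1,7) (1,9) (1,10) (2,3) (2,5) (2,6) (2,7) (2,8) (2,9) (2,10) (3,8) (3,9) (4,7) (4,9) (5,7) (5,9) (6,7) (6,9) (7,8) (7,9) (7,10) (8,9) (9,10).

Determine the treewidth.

3

A width-3 tree decomposition is:
Bags: B1 = {2, 6, 7, 9}  B2 = {2, 7, 9, 10}  B3 = {2, 7, 8, 9}  B4 = {1, 7, 9, 10}  B5 = {1, 4, 7, 9}  B6 = {2, 3, 8, 9}  B7 = {0, 2, 8, 9}  B8 = {2, 5, 7, 9}
Tree: B1–B2, B2–B3, B2–B4, B4–B5, B3–B6, B3–B7, B1–B8
Each bag holds 4 vertices, so the decomposition has width 3, which upper-bounds the treewidth. Conversely, {1, 7, 9, 10} is a clique of size 4, and the vertices of any clique must share a bag in every tree decomposition; so some bag has ≥ 4 vertices and tw(G) ≥ 3. Therefore the treewidth is 3.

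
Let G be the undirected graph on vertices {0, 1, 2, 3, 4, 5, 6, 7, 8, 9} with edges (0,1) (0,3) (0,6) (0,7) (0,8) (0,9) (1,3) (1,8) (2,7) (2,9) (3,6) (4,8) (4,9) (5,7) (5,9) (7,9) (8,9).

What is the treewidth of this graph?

A width-2 tree decomposition is:
Bags: B1 = {0, 1, 8}  B2 = {0, 8, 9}  B3 = {4, 8, 9}  B4 = {0, 7, 9}  B5 = {0, 1, 3}  B6 = {0, 3, 6}  B7 = {5, 7, 9}  B8 = {2, 7, 9}
Tree: B1–B2, B2–B3, B2–B4, B1–B5, B5–B6, B4–B7, B4–B8
Each bag holds 3 vertices, so the decomposition has width 2, which upper-bounds the treewidth. Conversely, {0, 1, 8} is a clique of size 3, and the vertices of any clique must share a bag in every tree decomposition; so some bag has ≥ 3 vertices and tw(G) ≥ 2. Therefore the treewidth is 2.

2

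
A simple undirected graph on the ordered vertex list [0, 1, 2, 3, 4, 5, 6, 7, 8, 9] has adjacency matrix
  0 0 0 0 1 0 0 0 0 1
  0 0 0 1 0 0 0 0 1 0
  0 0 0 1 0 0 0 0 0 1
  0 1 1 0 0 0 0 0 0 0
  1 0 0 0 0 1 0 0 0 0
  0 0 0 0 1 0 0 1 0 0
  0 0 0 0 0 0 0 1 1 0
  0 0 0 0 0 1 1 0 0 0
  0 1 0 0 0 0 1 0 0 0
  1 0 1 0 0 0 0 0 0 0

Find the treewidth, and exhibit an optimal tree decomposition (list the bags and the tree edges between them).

Each bag holds 3 vertices, so the decomposition has width 2, which upper-bounds the treewidth. For the lower bound, G contains the cycle 9–0–4–5–7–6–8–1–3–2–9, so G is not a forest; only forests have treewidth ≤ 1, hence tw(G) ≥ 2. Combining the bounds, tw(G) = 2.

Treewidth 2.
One such decomposition:
Bags: B1 = {0, 4, 9}  B2 = {4, 5, 9}  B3 = {5, 7, 9}  B4 = {6, 7, 9}  B5 = {6, 8, 9}  B6 = {1, 8, 9}  B7 = {1, 3, 9}  B8 = {2, 3, 9}
Tree: B1–B2, B2–B3, B3–B4, B4–B5, B5–B6, B6–B7, B7–B8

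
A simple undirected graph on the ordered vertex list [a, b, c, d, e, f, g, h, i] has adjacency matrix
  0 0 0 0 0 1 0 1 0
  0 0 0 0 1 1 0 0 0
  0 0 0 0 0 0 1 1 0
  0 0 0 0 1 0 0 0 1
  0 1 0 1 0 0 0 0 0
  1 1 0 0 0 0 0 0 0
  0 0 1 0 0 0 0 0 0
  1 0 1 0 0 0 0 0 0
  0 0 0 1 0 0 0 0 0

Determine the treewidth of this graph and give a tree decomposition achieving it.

Treewidth 1.
One such decomposition:
Bags: B1 = {c, g}  B2 = {c, h}  B3 = {a, h}  B4 = {a, f}  B5 = {b, f}  B6 = {b, e}  B7 = {d, e}  B8 = {d, i}
Tree: B1–B2, B2–B3, B3–B4, B4–B5, B5–B6, B6–B7, B7–B8

Each bag holds 2 vertices, so the decomposition has width 1, which upper-bounds the treewidth. Since G has at least one edge (e.g. g–c), it is not an edgeless graph, so tw(G) ≥ 1. Therefore the treewidth is 1.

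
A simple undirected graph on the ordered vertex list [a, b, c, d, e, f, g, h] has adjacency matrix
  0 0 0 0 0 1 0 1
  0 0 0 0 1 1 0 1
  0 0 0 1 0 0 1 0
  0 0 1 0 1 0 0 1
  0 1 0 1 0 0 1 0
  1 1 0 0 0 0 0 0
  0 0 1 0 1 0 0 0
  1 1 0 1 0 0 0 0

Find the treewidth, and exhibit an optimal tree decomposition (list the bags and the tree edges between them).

Treewidth 2.
Bags: B1 = {a, f, h}  B2 = {b, f, h}  B3 = {b, d, h}  B4 = {b, d, e}  B5 = {c, d, e}  B6 = {c, e, g}
Tree: B1–B2, B2–B3, B3–B4, B4–B5, B5–B6

Each bag holds 3 vertices, so the decomposition has width 2, which upper-bounds the treewidth. Since a–f–b–h–a is a cycle in G, G is not acyclic. Forests are exactly the graphs of treewidth ≤ 1, so tw(G) ≥ 2. Hence tw(G) = 2 exactly.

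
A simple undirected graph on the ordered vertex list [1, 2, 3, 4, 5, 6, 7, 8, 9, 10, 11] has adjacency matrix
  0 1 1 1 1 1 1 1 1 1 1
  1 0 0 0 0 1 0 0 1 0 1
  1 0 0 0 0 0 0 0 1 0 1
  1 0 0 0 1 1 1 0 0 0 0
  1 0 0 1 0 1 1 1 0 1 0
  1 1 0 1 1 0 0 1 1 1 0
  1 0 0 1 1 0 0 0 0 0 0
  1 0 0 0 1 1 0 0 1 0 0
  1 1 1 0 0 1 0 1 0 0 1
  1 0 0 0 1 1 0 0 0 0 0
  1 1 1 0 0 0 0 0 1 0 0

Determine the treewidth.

3

A width-3 tree decomposition is:
Bags: B1 = {1, 2, 6, 9}  B2 = {1, 6, 8, 9}  B3 = {1, 5, 6, 8}  B4 = {1, 2, 9, 11}  B5 = {1, 4, 5, 6}  B6 = {1, 4, 5, 7}  B7 = {1, 5, 6, 10}  B8 = {1, 3, 9, 11}
Tree: B1–B2, B2–B3, B1–B4, B3–B5, B5–B6, B5–B7, B4–B8
Every bag has size at most 4, so the width is 4 − 1 = 3 and tw(G) ≤ 3. Conversely, {1, 2, 9, 11} is a clique of size 4, and the vertices of any clique must share a bag in every tree decomposition; so some bag has ≥ 4 vertices and tw(G) ≥ 3. Hence tw(G) = 3 exactly.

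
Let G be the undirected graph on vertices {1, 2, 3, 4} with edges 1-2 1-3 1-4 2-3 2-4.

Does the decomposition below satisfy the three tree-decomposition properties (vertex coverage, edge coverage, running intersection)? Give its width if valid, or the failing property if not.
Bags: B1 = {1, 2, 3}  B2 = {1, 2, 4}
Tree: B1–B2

Vertex coverage: the bags together contain {1, 2, 3, 4}, the full vertex set. Edge coverage: each edge of G has both endpoints in at least one bag. Running intersection: for every vertex, the bags containing it form a connected subtree. All three properties hold, so this is a valid tree decomposition of width max|bag| − 1 = 2, and hence tw(G) ≤ 2.

Yes; width 2.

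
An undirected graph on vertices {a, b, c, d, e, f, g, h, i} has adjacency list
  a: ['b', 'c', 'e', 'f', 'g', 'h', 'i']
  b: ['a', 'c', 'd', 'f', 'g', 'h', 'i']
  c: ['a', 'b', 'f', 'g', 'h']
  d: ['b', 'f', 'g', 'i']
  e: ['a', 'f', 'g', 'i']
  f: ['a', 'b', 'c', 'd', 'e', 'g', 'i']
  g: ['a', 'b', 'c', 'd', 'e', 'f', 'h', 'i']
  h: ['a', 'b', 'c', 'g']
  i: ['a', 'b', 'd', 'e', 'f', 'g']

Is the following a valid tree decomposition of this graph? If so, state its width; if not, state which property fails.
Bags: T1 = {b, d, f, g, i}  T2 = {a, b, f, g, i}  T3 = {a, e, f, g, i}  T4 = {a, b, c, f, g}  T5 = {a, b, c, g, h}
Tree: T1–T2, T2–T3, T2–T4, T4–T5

Yes; width 4.

Checking the three conditions: (i) the bags cover all of {a, b, c, d, e, f, g, h, i}; (ii) for each edge, some bag contains both endpoints; (iii) the bags containing any fixed vertex form a subtree. All hold, so the decomposition is valid with width 5 − 1 = 4.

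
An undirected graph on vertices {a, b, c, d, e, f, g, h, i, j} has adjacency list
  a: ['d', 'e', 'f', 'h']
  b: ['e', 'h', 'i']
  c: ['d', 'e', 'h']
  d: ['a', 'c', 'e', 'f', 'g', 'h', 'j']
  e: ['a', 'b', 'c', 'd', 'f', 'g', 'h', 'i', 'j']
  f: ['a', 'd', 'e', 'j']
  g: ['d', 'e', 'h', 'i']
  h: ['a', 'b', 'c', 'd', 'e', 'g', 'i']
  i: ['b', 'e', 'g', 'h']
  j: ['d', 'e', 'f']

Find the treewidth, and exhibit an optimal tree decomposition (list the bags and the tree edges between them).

The largest bag has 4 vertices, giving width 3; this decomposition certifies tw(G) ≤ 3. For the lower bound, the 4 vertices {d, e, f, j} are pairwise adjacent, and any tree decomposition puts a clique entirely inside one bag — forcing width ≥ 3. The upper and lower bounds meet at 3, so that is the treewidth.

Treewidth 3.
Bags: B1 = {c, d, e, h}  B2 = {a, d, e, h}  B3 = {d, e, g, h}  B4 = {e, g, h, i}  B5 = {a, d, e, f}  B6 = {b, e, h, i}  B7 = {d, e, f, j}
Tree: B1–B2, B1–B3, B3–B4, B2–B5, B4–B6, B5–B7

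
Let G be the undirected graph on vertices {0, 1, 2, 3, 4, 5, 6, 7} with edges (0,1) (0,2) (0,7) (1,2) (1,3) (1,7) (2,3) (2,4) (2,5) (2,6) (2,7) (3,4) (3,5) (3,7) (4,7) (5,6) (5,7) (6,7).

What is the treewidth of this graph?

A width-3 tree decomposition is:
Bags: B1 = {1, 2, 3, 7}  B2 = {0, 1, 2, 7}  B3 = {2, 3, 4, 7}  B4 = {2, 3, 5, 7}  B5 = {2, 5, 6, 7}
Tree: B1–B2, B1–B3, B1–B4, B4–B5
Every bag has size at most 4, so the width is 4 − 1 = 3 and tw(G) ≤ 3. Conversely, {0, 1, 2, 7} is a clique of size 4, and the vertices of any clique must share a bag in every tree decomposition; so some bag has ≥ 4 vertices and tw(G) ≥ 3. The upper and lower bounds meet at 3, so that is the treewidth.

3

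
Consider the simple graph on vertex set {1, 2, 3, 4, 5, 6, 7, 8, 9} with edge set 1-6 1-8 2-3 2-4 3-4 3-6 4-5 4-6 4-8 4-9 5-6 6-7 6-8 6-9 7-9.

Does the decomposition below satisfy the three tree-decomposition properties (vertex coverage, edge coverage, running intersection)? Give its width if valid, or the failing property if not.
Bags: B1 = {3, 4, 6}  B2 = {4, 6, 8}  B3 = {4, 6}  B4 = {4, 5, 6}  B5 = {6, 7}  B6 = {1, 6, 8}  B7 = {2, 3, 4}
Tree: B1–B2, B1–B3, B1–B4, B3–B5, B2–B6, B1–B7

No — vertex 9 appears in no bag.

A tree decomposition must satisfy three properties: every vertex lies in some bag; for every edge, both endpoints lie together in some bag; and for every vertex, the bags containing it form a connected subtree. Here vertex 9 appears in no bag, so the decomposition is invalid.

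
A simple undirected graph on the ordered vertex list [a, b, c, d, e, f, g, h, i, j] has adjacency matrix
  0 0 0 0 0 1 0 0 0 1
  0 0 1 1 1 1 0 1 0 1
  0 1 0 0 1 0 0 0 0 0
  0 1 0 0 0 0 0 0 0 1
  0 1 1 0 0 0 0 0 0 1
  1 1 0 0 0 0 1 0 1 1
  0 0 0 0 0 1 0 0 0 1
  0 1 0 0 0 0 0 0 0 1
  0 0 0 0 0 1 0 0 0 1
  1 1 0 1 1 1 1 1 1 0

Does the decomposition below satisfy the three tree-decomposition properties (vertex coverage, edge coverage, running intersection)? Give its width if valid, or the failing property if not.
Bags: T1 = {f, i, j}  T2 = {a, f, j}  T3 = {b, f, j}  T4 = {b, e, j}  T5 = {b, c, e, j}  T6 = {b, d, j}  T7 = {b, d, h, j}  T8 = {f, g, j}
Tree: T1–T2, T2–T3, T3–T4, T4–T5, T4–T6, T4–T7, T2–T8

A tree decomposition must satisfy three properties: every vertex lies in some bag; for every edge, both endpoints lie together in some bag; and for every vertex, the bags containing it form a connected subtree. Here bags containing vertex d are not connected in the tree, so the decomposition is invalid.

No — bags containing vertex d are not connected in the tree.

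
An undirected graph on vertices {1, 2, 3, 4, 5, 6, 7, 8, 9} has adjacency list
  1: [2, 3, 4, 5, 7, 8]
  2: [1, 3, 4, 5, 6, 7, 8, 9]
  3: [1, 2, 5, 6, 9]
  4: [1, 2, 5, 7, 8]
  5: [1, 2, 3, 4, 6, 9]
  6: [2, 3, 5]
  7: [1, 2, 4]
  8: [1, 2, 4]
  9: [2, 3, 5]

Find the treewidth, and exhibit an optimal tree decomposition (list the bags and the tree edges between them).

Treewidth 3.
Bags: B1 = {2, 3, 5, 6}  B2 = {2, 3, 5, 9}  B3 = {1, 2, 3, 5}  B4 = {1, 2, 4, 5}  B5 = {1, 2, 4, 7}  B6 = {1, 2, 4, 8}
Tree: B1–B2, B1–B3, B3–B4, B4–B5, B4–B6

The largest bag has 4 vertices, giving width 3; this decomposition certifies tw(G) ≤ 3. Conversely, {1, 2, 3, 5} is a clique of size 4, and the vertices of any clique must share a bag in every tree decomposition; so some bag has ≥ 4 vertices and tw(G) ≥ 3. Therefore the treewidth is 3.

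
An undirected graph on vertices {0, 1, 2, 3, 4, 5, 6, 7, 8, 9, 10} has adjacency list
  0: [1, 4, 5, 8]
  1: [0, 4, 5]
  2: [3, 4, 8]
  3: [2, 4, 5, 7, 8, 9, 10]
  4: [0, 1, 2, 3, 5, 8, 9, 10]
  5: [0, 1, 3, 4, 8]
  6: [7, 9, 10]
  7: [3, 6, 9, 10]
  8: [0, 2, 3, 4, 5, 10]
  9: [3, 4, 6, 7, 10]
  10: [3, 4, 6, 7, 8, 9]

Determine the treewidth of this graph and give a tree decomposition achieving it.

Treewidth 3.
One optimal decomposition is:
Bags: B1 = {2, 3, 4, 8}  B2 = {3, 4, 8, 10}  B3 = {3, 4, 9, 10}  B4 = {3, 4, 5, 8}  B5 = {0, 4, 5, 8}  B6 = {0, 1, 4, 5}  B7 = {3, 7, 9, 10}  B8 = {6, 7, 9, 10}
Tree: B1–B2, B2–B3, B2–B4, B4–B5, B5–B6, B3–B7, B7–B8

Each bag holds 4 vertices, so the decomposition has width 3, which upper-bounds the treewidth. Conversely, {0, 4, 5, 8} is a clique of size 4, and the vertices of any clique must share a bag in every tree decomposition; so some bag has ≥ 4 vertices and tw(G) ≥ 3. Therefore the treewidth is 3.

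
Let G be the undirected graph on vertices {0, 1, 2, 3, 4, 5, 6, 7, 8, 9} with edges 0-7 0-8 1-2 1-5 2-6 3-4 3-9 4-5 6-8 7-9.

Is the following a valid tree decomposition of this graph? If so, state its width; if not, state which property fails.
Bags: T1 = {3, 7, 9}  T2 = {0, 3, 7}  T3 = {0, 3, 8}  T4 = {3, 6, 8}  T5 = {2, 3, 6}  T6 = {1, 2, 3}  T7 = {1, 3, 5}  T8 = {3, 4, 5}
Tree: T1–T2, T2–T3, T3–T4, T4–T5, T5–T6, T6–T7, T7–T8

Checking the three conditions: (i) the bags cover all of {0, 1, 2, 3, 4, 5, 6, 7, 8, 9}; (ii) for each edge, some bag contains both endpoints; (iii) the bags containing any fixed vertex form a subtree. All hold, so the decomposition is valid with width 3 − 1 = 2.

Yes; width 2.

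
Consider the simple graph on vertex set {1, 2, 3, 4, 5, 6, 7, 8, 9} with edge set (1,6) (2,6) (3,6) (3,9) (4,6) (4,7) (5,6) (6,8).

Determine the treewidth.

1

A width-1 tree decomposition is:
Bags: B1 = {4, 6}  B2 = {5, 6}  B3 = {3, 6}  B4 = {3, 9}  B5 = {4, 7}  B6 = {6, 8}  B7 = {2, 6}  B8 = {1, 6}
Tree: B1–B2, B2–B3, B3–B4, B1–B5, B1–B6, B3–B7, B2–B8
The largest bag has 2 vertices, giving width 1; this decomposition certifies tw(G) ≤ 1. Any graph with an edge has treewidth ≥ 1, and G has the edge 4–6. Hence tw(G) = 1 exactly.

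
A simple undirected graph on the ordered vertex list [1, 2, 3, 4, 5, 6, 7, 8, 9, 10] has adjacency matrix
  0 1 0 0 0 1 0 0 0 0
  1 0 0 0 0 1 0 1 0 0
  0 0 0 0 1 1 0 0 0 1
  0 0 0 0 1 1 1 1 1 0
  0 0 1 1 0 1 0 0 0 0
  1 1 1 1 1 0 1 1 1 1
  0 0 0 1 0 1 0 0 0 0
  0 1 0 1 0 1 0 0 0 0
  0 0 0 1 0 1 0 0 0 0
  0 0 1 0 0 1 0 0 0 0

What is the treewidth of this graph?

A width-2 tree decomposition is:
Bags: B1 = {4, 5, 6}  B2 = {4, 6, 8}  B3 = {2, 6, 8}  B4 = {1, 2, 6}  B5 = {3, 5, 6}  B6 = {3, 6, 10}  B7 = {4, 6, 7}  B8 = {4, 6, 9}
Tree: B1–B2, B2–B3, B3–B4, B1–B5, B5–B6, B1–B7, B1–B8
Every bag has size at most 3, so the width is 3 − 1 = 2 and tw(G) ≤ 2. Conversely, {1, 2, 6} is a clique of size 3, and the vertices of any clique must share a bag in every tree decomposition; so some bag has ≥ 3 vertices and tw(G) ≥ 2. The upper and lower bounds meet at 2, so that is the treewidth.

2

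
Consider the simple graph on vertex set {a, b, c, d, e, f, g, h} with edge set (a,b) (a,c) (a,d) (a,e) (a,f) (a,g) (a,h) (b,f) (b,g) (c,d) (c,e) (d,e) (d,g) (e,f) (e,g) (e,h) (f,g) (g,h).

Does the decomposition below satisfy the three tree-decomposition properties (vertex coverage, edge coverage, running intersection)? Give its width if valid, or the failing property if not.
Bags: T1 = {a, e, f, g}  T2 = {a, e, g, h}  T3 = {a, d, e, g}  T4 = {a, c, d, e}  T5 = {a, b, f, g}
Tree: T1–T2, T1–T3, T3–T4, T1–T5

Checking the three conditions: (i) the bags cover all of {a, b, c, d, e, f, g, h}; (ii) for each edge, some bag contains both endpoints; (iii) the bags containing any fixed vertex form a subtree. All hold, so the decomposition is valid with width 4 − 1 = 3.

Yes; width 3.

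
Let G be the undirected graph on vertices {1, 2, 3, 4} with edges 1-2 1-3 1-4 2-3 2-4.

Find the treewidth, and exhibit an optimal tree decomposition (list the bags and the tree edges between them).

Treewidth 2.
One such decomposition:
Bags: B1 = {1, 2, 3}  B2 = {1, 2, 4}
Tree: B1–B2

Every bag has size at most 3, so the width is 3 − 1 = 2 and tw(G) ≤ 2. On the other hand G contains the 3-clique {1, 2, 3}. A clique must lie in a single bag of any decomposition, so no decomposition can have width below 2. Therefore the treewidth is 2.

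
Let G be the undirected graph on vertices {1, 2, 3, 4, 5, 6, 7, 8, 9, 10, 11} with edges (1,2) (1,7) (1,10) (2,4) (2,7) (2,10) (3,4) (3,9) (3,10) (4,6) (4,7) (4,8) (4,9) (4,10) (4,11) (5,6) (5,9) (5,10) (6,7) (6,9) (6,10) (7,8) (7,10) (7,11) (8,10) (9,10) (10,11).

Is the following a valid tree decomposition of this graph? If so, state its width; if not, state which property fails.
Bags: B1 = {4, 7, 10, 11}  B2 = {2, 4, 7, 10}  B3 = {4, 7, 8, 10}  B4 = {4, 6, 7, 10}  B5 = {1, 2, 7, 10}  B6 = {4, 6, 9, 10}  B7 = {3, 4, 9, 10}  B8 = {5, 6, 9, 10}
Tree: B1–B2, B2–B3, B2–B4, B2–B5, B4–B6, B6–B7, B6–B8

Yes; width 3.

Vertex coverage: the bags together contain {1, 2, 3, 4, 5, 6, 7, 8, 9, 10, 11}, the full vertex set. Edge coverage: each edge of G has both endpoints in at least one bag. Running intersection: for every vertex, the bags containing it form a connected subtree. All three properties hold, so this is a valid tree decomposition of width max|bag| − 1 = 3, and hence tw(G) ≤ 3.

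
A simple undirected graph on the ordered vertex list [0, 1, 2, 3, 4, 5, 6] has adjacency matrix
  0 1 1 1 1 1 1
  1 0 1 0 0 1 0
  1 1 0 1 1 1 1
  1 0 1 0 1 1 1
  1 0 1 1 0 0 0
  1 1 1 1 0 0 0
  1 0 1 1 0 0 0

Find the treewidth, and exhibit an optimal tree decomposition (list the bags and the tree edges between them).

Treewidth 3.
One such decomposition:
Bags: B1 = {0, 2, 3, 4}  B2 = {0, 2, 3, 6}  B3 = {0, 2, 3, 5}  B4 = {0, 1, 2, 5}
Tree: B1–B2, B1–B3, B3–B4

The largest bag has 4 vertices, giving width 3; this decomposition certifies tw(G) ≤ 3. On the other hand G contains the 4-clique {0, 1, 2, 5}. A clique must lie in a single bag of any decomposition, so no decomposition can have width below 3. Therefore the treewidth is 3.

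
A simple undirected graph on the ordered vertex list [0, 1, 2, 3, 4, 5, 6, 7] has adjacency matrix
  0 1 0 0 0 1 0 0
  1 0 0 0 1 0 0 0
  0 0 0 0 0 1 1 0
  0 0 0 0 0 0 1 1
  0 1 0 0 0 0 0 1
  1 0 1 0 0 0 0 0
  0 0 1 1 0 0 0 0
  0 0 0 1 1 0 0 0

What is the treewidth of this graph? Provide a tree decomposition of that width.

Each bag holds 3 vertices, so the decomposition has width 2, which upper-bounds the treewidth. The edges 0–5–2–6–3–7–4–1–0 form a cycle, so G is not a tree and its treewidth is at least 2. The upper and lower bounds meet at 2, so that is the treewidth.

Treewidth 2.
Bags: B1 = {0, 2, 5}  B2 = {0, 2, 6}  B3 = {0, 3, 6}  B4 = {0, 3, 7}  B5 = {0, 4, 7}  B6 = {0, 1, 4}
Tree: B1–B2, B2–B3, B3–B4, B4–B5, B5–B6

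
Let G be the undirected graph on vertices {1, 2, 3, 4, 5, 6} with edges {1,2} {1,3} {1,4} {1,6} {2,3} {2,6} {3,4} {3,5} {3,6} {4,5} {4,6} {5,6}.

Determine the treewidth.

3

A width-3 tree decomposition is:
Bags: B1 = {1, 2, 3, 6}  B2 = {1, 3, 4, 6}  B3 = {3, 4, 5, 6}
Tree: B1–B2, B2–B3
The largest bag has 4 vertices, giving width 3; this decomposition certifies tw(G) ≤ 3. For the lower bound, the 4 vertices {1, 2, 3, 6} are pairwise adjacent, and any tree decomposition puts a clique entirely inside one bag — forcing width ≥ 3. Therefore the treewidth is 3.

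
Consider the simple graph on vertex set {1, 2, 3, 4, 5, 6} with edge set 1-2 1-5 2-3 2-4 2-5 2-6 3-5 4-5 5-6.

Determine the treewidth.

A width-2 tree decomposition is:
Bags: B1 = {2, 4, 5}  B2 = {2, 5, 6}  B3 = {2, 3, 5}  B4 = {1, 2, 5}
Tree: B1–B2, B2–B3, B2–B4
The largest bag has 3 vertices, giving width 2; this decomposition certifies tw(G) ≤ 2. For the lower bound, the 3 vertices {1, 2, 5} are pairwise adjacent, and any tree decomposition puts a clique entirely inside one bag — forcing width ≥ 2. Therefore the treewidth is 2.

2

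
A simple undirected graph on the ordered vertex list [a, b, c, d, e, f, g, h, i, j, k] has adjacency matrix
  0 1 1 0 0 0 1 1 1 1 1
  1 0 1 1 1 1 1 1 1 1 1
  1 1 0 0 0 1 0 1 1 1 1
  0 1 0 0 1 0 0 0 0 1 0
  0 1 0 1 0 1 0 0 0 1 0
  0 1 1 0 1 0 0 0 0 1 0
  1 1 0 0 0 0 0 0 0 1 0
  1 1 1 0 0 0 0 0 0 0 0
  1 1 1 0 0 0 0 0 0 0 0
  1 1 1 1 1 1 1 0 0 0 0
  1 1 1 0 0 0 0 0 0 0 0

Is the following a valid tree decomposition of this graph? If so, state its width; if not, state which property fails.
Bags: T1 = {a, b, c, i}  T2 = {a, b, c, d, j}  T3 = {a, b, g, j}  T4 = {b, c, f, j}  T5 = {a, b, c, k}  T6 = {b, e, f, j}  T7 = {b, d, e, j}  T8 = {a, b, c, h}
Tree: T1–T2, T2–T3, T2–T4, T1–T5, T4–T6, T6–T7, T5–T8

A tree decomposition must satisfy three properties: every vertex lies in some bag; for every edge, both endpoints lie together in some bag; and for every vertex, the bags containing it form a connected subtree. Here bags containing vertex d are not connected in the tree, so the decomposition is invalid.

No — bags containing vertex d are not connected in the tree.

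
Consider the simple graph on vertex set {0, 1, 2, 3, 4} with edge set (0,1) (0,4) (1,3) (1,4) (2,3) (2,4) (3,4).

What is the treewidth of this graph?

2

A width-2 tree decomposition is:
Bags: B1 = {1, 3, 4}  B2 = {2, 3, 4}  B3 = {0, 1, 4}
Tree: B1–B2, B1–B3
The largest bag has 3 vertices, giving width 2; this decomposition certifies tw(G) ≤ 2. On the other hand G contains the 3-clique {0, 1, 4}. A clique must lie in a single bag of any decomposition, so no decomposition can have width below 2. Therefore the treewidth is 2.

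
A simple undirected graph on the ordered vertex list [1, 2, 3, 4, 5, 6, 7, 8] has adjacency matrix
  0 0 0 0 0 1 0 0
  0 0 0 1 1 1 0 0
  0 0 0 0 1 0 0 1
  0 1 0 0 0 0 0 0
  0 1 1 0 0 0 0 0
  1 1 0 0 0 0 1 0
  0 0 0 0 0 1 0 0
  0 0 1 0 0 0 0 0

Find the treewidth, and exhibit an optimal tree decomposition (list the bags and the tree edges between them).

Treewidth 1.
One such decomposition:
Bags: B1 = {2, 6}  B2 = {6, 7}  B3 = {2, 5}  B4 = {3, 5}  B5 = {3, 8}  B6 = {2, 4}  B7 = {1, 6}
Tree: B1–B2, B1–B3, B3–B4, B4–B5, B3–B6, B2–B7

Each bag holds 2 vertices, so the decomposition has width 1, which upper-bounds the treewidth. Since G has at least one edge (e.g. 2–6), it is not an edgeless graph, so tw(G) ≥ 1. Therefore the treewidth is 1.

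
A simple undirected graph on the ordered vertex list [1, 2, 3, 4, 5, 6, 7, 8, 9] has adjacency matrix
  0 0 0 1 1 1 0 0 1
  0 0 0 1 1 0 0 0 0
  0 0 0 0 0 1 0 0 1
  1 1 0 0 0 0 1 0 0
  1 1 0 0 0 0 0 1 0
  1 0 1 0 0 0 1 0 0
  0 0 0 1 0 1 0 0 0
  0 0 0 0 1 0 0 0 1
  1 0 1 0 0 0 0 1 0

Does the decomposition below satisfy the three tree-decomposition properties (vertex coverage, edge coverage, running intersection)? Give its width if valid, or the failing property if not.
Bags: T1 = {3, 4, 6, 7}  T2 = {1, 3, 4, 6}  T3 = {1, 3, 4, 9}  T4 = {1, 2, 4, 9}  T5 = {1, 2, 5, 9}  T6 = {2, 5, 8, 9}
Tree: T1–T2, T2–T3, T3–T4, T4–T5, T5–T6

Yes; width 3.

Vertex coverage: the bags together contain {1, 2, 3, 4, 5, 6, 7, 8, 9}, the full vertex set. Edge coverage: each edge of G has both endpoints in at least one bag. Running intersection: for every vertex, the bags containing it form a connected subtree. All three properties hold, so this is a valid tree decomposition of width max|bag| − 1 = 3, and hence tw(G) ≤ 3.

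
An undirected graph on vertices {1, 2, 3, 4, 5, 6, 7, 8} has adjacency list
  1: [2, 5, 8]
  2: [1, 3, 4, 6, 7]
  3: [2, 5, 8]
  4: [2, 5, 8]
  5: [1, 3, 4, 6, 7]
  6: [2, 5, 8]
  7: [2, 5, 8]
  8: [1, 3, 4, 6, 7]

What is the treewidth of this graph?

3

A width-3 tree decomposition is:
Bags: B1 = {2, 5, 6, 8}  B2 = {2, 5, 7, 8}  B3 = {2, 3, 5, 8}  B4 = {2, 4, 5, 8}  B5 = {1, 2, 5, 8}
Tree: B1–B2, B2–B3, B3–B4, B4–B5
Each bag holds 4 vertices, so the decomposition has width 3, which upper-bounds the treewidth. For the lower bound: the 4 vertex sets {2,6}, {7,8}, {5}, {3} are disjoint, each induces a connected subgraph, and every pair is joined by at least one edge of G. Contracting each set to a single vertex therefore yields K_{4} as a minor, and since treewidth is minor-monotone, tw(G) ≥ tw(K_{4}) = 3. Therefore the treewidth is 3.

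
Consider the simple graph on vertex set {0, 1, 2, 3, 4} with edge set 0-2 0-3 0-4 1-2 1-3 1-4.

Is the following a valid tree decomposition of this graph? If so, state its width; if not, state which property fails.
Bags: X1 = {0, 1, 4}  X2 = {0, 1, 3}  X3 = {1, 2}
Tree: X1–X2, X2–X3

No — edge (0,2) lies in no bag.

A tree decomposition must satisfy three properties: every vertex lies in some bag; for every edge, both endpoints lie together in some bag; and for every vertex, the bags containing it form a connected subtree. Here edge (0,2) lies in no bag, so the decomposition is invalid.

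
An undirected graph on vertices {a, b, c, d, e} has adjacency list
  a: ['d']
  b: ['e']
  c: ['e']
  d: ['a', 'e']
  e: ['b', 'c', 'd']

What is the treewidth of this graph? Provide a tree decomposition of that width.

Each bag holds 2 vertices, so the decomposition has width 1, which upper-bounds the treewidth. Since G has at least one edge (e.g. e–d), it is not an edgeless graph, so tw(G) ≥ 1. Combining the bounds, tw(G) = 1.

Treewidth 1.
One optimal decomposition is:
Bags: B1 = {d, e}  B2 = {a, d}  B3 = {b, e}  B4 = {c, e}
Tree: B1–B2, B1–B3, B1–B4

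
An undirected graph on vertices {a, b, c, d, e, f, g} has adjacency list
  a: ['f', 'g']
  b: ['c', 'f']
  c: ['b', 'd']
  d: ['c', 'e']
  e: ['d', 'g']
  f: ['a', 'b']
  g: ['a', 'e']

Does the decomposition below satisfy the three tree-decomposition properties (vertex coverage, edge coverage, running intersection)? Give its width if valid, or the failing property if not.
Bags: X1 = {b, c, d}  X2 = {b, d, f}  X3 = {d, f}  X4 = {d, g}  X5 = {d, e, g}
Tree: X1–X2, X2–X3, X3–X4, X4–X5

No — vertex a appears in no bag.

A tree decomposition must satisfy three properties: every vertex lies in some bag; for every edge, both endpoints lie together in some bag; and for every vertex, the bags containing it form a connected subtree. Here vertex a appears in no bag, so the decomposition is invalid.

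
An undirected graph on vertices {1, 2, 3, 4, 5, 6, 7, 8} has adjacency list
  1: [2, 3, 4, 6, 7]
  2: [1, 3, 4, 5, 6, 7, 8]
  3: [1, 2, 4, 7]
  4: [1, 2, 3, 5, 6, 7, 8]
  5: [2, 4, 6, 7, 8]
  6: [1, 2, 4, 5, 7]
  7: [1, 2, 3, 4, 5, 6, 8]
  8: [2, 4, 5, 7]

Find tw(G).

4

A width-4 tree decomposition is:
Bags: B1 = {2, 4, 5, 6, 7}  B2 = {1, 2, 4, 6, 7}  B3 = {1, 2, 3, 4, 7}  B4 = {2, 4, 5, 7, 8}
Tree: B1–B2, B2–B3, B1–B4
The largest bag has 5 vertices, giving width 4; this decomposition certifies tw(G) ≤ 4. On the other hand G contains the 5-clique {2, 4, 5, 7, 8}. A clique must lie in a single bag of any decomposition, so no decomposition can have width below 4. Hence tw(G) = 4 exactly.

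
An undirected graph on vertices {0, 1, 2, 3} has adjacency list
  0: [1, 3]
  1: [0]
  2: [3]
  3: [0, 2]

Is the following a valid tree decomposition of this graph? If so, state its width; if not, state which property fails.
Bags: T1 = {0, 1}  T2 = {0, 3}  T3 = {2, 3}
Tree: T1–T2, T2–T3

Yes; width 1.

Checking the three conditions: (i) the bags cover all of {0, 1, 2, 3}; (ii) for each edge, some bag contains both endpoints; (iii) the bags containing any fixed vertex form a subtree. All hold, so the decomposition is valid with width 2 − 1 = 1.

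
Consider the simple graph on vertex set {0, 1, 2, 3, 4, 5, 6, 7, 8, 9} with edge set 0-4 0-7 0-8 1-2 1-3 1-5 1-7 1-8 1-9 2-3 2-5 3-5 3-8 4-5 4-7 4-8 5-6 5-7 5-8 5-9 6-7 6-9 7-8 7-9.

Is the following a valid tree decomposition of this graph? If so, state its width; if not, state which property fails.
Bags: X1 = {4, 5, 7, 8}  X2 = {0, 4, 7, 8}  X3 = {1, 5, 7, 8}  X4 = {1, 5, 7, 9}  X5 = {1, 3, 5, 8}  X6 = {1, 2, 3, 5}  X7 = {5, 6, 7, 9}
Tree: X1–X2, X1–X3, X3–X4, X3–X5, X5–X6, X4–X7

Yes; width 3.

Vertex coverage: the bags together contain {0, 1, 2, 3, 4, 5, 6, 7, 8, 9}, the full vertex set. Edge coverage: each edge of G has both endpoints in at least one bag. Running intersection: for every vertex, the bags containing it form a connected subtree. All three properties hold, so this is a valid tree decomposition of width max|bag| − 1 = 3, and hence tw(G) ≤ 3.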